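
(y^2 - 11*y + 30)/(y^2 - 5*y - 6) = (y - 5)/(y + 1)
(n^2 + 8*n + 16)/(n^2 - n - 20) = (n + 4)/(n - 5)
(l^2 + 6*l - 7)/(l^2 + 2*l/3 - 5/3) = 3*(l + 7)/(3*l + 5)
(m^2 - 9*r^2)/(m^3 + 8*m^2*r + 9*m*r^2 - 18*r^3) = (-m + 3*r)/(-m^2 - 5*m*r + 6*r^2)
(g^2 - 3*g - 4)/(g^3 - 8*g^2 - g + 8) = (g - 4)/(g^2 - 9*g + 8)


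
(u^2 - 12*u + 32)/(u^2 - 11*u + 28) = (u - 8)/(u - 7)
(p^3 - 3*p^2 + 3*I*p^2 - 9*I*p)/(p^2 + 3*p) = (p^2 + 3*p*(-1 + I) - 9*I)/(p + 3)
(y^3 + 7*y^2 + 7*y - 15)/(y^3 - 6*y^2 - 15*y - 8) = (-y^3 - 7*y^2 - 7*y + 15)/(-y^3 + 6*y^2 + 15*y + 8)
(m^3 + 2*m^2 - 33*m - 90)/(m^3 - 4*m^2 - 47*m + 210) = (m^2 + 8*m + 15)/(m^2 + 2*m - 35)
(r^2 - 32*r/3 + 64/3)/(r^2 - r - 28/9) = 3*(-3*r^2 + 32*r - 64)/(-9*r^2 + 9*r + 28)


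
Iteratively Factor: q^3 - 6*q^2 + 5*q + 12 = (q + 1)*(q^2 - 7*q + 12) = (q - 4)*(q + 1)*(q - 3)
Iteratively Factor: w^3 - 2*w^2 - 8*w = (w - 4)*(w^2 + 2*w) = (w - 4)*(w + 2)*(w)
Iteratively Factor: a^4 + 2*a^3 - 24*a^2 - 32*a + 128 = (a - 2)*(a^3 + 4*a^2 - 16*a - 64) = (a - 2)*(a + 4)*(a^2 - 16) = (a - 2)*(a + 4)^2*(a - 4)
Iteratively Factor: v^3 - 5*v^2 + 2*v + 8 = (v + 1)*(v^2 - 6*v + 8) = (v - 4)*(v + 1)*(v - 2)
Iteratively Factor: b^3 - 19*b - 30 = (b + 2)*(b^2 - 2*b - 15) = (b - 5)*(b + 2)*(b + 3)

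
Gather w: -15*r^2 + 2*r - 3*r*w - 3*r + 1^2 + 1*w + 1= -15*r^2 - r + w*(1 - 3*r) + 2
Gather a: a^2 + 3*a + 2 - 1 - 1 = a^2 + 3*a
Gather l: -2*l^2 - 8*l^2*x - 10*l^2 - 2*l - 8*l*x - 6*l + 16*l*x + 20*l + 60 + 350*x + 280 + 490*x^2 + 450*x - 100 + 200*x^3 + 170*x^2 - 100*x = l^2*(-8*x - 12) + l*(8*x + 12) + 200*x^3 + 660*x^2 + 700*x + 240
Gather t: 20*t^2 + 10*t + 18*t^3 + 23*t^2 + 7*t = 18*t^3 + 43*t^2 + 17*t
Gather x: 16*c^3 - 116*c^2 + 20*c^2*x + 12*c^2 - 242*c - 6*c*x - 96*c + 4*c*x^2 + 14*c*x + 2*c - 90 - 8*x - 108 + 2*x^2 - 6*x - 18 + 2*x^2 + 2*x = 16*c^3 - 104*c^2 - 336*c + x^2*(4*c + 4) + x*(20*c^2 + 8*c - 12) - 216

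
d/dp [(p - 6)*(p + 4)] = 2*p - 2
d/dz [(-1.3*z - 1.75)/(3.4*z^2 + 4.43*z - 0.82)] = (4.42*z^2 + 11.9*z + 8.8185)/(11.56*z^4 + 30.124*z^3 + 14.0489*z^2 - 7.2652*z + 0.6724)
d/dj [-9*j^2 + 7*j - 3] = 7 - 18*j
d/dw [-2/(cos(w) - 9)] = -2*sin(w)/(cos(w) - 9)^2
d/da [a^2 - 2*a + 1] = 2*a - 2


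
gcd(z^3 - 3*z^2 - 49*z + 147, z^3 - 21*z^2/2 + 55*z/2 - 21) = z - 7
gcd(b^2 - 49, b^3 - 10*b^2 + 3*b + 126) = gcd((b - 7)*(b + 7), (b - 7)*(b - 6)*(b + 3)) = b - 7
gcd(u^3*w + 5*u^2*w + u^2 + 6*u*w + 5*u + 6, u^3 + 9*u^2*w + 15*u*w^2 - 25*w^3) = 1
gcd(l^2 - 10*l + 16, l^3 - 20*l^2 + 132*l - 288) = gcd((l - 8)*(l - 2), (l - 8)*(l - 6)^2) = l - 8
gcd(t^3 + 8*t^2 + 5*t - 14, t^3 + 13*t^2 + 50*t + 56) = t^2 + 9*t + 14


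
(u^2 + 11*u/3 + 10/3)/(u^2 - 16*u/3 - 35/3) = (u + 2)/(u - 7)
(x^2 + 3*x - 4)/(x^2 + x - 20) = (x^2 + 3*x - 4)/(x^2 + x - 20)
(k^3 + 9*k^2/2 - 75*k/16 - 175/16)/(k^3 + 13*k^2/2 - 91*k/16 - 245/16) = (k + 5)/(k + 7)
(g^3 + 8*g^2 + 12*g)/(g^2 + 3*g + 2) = g*(g + 6)/(g + 1)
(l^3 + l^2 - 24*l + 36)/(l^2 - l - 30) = (-l^3 - l^2 + 24*l - 36)/(-l^2 + l + 30)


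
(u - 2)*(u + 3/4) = u^2 - 5*u/4 - 3/2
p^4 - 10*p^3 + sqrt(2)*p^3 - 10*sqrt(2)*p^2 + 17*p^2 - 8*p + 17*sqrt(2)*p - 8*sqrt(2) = (p - 8)*(p - 1)^2*(p + sqrt(2))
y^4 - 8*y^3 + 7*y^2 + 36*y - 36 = (y - 6)*(y - 3)*(y - 1)*(y + 2)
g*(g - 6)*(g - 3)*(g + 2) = g^4 - 7*g^3 + 36*g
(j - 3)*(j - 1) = j^2 - 4*j + 3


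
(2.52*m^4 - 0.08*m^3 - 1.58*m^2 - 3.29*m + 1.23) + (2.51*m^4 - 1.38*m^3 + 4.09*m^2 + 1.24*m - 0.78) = 5.03*m^4 - 1.46*m^3 + 2.51*m^2 - 2.05*m + 0.45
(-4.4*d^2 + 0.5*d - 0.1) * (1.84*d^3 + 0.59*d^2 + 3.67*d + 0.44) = -8.096*d^5 - 1.676*d^4 - 16.037*d^3 - 0.16*d^2 - 0.147*d - 0.044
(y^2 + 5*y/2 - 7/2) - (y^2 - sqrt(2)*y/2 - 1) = sqrt(2)*y/2 + 5*y/2 - 5/2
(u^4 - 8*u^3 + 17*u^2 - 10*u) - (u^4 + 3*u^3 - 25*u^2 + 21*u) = -11*u^3 + 42*u^2 - 31*u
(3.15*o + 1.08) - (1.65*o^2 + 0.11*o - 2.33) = -1.65*o^2 + 3.04*o + 3.41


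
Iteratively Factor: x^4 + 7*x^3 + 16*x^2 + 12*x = (x + 3)*(x^3 + 4*x^2 + 4*x) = (x + 2)*(x + 3)*(x^2 + 2*x) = x*(x + 2)*(x + 3)*(x + 2)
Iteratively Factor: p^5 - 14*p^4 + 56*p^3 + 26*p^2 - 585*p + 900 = (p - 5)*(p^4 - 9*p^3 + 11*p^2 + 81*p - 180) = (p - 5)*(p + 3)*(p^3 - 12*p^2 + 47*p - 60) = (p - 5)^2*(p + 3)*(p^2 - 7*p + 12) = (p - 5)^2*(p - 4)*(p + 3)*(p - 3)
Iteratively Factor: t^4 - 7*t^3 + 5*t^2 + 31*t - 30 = (t - 5)*(t^3 - 2*t^2 - 5*t + 6) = (t - 5)*(t - 3)*(t^2 + t - 2) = (t - 5)*(t - 3)*(t - 1)*(t + 2)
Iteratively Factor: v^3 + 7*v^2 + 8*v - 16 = (v + 4)*(v^2 + 3*v - 4) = (v - 1)*(v + 4)*(v + 4)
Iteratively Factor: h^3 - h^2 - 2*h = (h - 2)*(h^2 + h) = h*(h - 2)*(h + 1)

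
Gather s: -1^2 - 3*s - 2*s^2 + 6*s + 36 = -2*s^2 + 3*s + 35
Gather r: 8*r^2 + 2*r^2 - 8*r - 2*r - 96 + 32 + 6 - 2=10*r^2 - 10*r - 60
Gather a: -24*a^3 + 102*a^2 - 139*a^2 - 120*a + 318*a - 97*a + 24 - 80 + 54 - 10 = -24*a^3 - 37*a^2 + 101*a - 12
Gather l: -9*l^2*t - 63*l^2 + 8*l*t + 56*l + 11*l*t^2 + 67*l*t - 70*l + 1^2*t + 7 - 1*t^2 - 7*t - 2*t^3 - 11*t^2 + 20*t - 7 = l^2*(-9*t - 63) + l*(11*t^2 + 75*t - 14) - 2*t^3 - 12*t^2 + 14*t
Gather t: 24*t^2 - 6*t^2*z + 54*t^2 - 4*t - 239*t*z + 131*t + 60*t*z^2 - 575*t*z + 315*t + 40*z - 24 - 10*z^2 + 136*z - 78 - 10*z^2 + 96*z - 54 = t^2*(78 - 6*z) + t*(60*z^2 - 814*z + 442) - 20*z^2 + 272*z - 156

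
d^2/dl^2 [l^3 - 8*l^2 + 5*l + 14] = 6*l - 16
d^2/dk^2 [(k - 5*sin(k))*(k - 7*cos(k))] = 5*k*sin(k) + 7*k*cos(k) + 14*sin(k) - 70*sin(2*k) - 10*cos(k) + 2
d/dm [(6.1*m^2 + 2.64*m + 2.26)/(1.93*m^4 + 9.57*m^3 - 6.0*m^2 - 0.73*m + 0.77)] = (-23.546*m^5 - 73.6626*m^4 - 67.9768*m^3 - 53.4976*m^2 + 36.514*m + 3.6826)/(3.7249*m^8 + 36.9402*m^7 + 68.4249*m^6 - 117.6578*m^5 + 25.0*m^4 + 23.4978*m^3 - 8.7071*m^2 - 1.1242*m + 0.5929)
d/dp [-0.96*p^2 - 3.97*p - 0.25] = -1.92*p - 3.97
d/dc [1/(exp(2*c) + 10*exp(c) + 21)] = 2*(-exp(c) - 5)*exp(c)/(exp(2*c) + 10*exp(c) + 21)^2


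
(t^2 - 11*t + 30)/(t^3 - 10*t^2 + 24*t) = (t - 5)/(t*(t - 4))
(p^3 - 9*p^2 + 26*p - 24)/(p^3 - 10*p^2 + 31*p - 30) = (p - 4)/(p - 5)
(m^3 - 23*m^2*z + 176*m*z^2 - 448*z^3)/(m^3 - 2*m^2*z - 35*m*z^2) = (m^2 - 16*m*z + 64*z^2)/(m*(m + 5*z))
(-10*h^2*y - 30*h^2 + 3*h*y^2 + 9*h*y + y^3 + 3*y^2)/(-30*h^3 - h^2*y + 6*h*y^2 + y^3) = (y + 3)/(3*h + y)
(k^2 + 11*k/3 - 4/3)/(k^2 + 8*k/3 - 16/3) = (3*k - 1)/(3*k - 4)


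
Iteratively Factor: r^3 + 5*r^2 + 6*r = (r)*(r^2 + 5*r + 6) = r*(r + 3)*(r + 2)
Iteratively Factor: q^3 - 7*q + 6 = (q - 2)*(q^2 + 2*q - 3) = (q - 2)*(q - 1)*(q + 3)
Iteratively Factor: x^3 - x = (x + 1)*(x^2 - x) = x*(x + 1)*(x - 1)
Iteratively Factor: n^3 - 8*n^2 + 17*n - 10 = (n - 5)*(n^2 - 3*n + 2) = (n - 5)*(n - 2)*(n - 1)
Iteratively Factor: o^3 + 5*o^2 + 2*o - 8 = (o + 2)*(o^2 + 3*o - 4) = (o + 2)*(o + 4)*(o - 1)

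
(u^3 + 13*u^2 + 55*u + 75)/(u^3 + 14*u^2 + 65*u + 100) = (u + 3)/(u + 4)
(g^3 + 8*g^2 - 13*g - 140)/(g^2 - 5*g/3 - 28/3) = 3*(g^2 + 12*g + 35)/(3*g + 7)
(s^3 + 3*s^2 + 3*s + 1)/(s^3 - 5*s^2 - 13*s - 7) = (s + 1)/(s - 7)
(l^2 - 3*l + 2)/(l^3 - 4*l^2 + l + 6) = (l - 1)/(l^2 - 2*l - 3)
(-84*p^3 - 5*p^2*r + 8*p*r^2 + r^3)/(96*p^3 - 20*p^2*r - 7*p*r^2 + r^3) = (-7*p - r)/(8*p - r)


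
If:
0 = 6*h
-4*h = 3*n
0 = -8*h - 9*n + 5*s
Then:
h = 0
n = 0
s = 0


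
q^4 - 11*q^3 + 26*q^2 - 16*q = q*(q - 8)*(q - 2)*(q - 1)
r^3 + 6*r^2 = r^2*(r + 6)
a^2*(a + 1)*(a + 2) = a^4 + 3*a^3 + 2*a^2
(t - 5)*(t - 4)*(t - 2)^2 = t^4 - 13*t^3 + 60*t^2 - 116*t + 80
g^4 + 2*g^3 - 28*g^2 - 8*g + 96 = (g - 4)*(g - 2)*(g + 2)*(g + 6)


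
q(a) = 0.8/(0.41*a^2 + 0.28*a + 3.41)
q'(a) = 0.8*(-0.82*a - 0.28)/(0.41*a^2 + 0.28*a + 3.41)^2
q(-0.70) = 0.23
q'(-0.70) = 0.02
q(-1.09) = 0.22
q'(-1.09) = 0.04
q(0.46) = 0.22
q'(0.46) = -0.04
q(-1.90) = 0.18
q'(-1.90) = 0.05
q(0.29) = 0.23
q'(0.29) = -0.03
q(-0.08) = 0.24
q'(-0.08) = -0.01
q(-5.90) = 0.05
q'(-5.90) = 0.01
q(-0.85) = 0.23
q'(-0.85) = 0.03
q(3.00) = 0.10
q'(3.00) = -0.03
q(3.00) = 0.10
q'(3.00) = -0.03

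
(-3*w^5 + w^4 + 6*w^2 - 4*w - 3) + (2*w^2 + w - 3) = -3*w^5 + w^4 + 8*w^2 - 3*w - 6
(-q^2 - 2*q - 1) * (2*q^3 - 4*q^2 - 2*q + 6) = -2*q^5 + 8*q^3 + 2*q^2 - 10*q - 6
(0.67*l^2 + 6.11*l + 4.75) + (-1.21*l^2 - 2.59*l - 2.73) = -0.54*l^2 + 3.52*l + 2.02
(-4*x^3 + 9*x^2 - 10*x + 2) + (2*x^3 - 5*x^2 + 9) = -2*x^3 + 4*x^2 - 10*x + 11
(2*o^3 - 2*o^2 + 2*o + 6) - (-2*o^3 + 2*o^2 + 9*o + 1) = 4*o^3 - 4*o^2 - 7*o + 5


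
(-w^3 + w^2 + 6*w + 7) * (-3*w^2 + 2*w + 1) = 3*w^5 - 5*w^4 - 17*w^3 - 8*w^2 + 20*w + 7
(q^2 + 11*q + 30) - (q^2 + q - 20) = 10*q + 50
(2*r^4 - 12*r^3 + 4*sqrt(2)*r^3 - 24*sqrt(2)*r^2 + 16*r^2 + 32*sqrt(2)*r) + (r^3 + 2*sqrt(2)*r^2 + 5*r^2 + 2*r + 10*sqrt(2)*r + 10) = 2*r^4 - 11*r^3 + 4*sqrt(2)*r^3 - 22*sqrt(2)*r^2 + 21*r^2 + 2*r + 42*sqrt(2)*r + 10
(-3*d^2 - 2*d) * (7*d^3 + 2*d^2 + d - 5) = -21*d^5 - 20*d^4 - 7*d^3 + 13*d^2 + 10*d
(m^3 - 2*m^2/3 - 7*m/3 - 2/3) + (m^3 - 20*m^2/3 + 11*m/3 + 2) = 2*m^3 - 22*m^2/3 + 4*m/3 + 4/3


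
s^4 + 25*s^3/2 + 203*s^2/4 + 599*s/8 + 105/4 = (s + 1/2)*(s + 5/2)*(s + 7/2)*(s + 6)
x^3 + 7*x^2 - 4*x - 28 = (x - 2)*(x + 2)*(x + 7)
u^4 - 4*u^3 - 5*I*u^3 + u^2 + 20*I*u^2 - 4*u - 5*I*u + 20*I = (u - 4)*(u - 5*I)*(u - I)*(u + I)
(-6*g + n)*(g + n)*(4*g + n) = -24*g^3 - 26*g^2*n - g*n^2 + n^3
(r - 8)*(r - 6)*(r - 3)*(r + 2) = r^4 - 15*r^3 + 56*r^2 + 36*r - 288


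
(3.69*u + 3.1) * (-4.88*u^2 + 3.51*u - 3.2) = -18.0072*u^3 - 2.1761*u^2 - 0.927*u - 9.92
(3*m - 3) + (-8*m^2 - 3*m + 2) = -8*m^2 - 1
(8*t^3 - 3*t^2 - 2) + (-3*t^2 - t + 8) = 8*t^3 - 6*t^2 - t + 6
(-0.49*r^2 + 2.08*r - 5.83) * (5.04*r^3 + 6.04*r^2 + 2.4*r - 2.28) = -2.4696*r^5 + 7.5236*r^4 - 17.996*r^3 - 29.104*r^2 - 18.7344*r + 13.2924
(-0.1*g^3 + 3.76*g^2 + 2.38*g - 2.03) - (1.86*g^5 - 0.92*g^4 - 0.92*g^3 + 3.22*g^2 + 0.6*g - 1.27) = -1.86*g^5 + 0.92*g^4 + 0.82*g^3 + 0.54*g^2 + 1.78*g - 0.76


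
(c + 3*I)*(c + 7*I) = c^2 + 10*I*c - 21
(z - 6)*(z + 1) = z^2 - 5*z - 6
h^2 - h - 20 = (h - 5)*(h + 4)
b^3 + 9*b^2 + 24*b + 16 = (b + 1)*(b + 4)^2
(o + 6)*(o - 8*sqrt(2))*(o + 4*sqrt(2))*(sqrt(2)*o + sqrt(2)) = sqrt(2)*o^4 - 8*o^3 + 7*sqrt(2)*o^3 - 58*sqrt(2)*o^2 - 56*o^2 - 448*sqrt(2)*o - 48*o - 384*sqrt(2)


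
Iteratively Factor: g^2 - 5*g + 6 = (g - 2)*(g - 3)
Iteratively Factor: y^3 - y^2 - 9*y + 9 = (y - 1)*(y^2 - 9) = (y - 3)*(y - 1)*(y + 3)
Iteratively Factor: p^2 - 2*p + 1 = (p - 1)*(p - 1)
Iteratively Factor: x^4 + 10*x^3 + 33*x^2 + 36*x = (x)*(x^3 + 10*x^2 + 33*x + 36) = x*(x + 3)*(x^2 + 7*x + 12) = x*(x + 3)^2*(x + 4)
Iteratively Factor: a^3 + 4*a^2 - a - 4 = (a - 1)*(a^2 + 5*a + 4) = (a - 1)*(a + 4)*(a + 1)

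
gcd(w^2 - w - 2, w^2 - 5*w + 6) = w - 2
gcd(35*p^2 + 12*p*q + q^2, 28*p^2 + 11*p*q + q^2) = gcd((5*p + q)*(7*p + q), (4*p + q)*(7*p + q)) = 7*p + q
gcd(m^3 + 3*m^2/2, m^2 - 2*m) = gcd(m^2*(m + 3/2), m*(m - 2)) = m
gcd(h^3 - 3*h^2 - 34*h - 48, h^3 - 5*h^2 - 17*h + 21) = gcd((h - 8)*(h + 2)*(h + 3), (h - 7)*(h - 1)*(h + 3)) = h + 3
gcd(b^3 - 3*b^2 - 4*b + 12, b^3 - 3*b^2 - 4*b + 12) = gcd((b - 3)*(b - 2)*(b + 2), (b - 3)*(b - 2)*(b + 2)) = b^3 - 3*b^2 - 4*b + 12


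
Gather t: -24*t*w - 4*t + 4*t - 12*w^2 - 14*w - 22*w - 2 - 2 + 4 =-24*t*w - 12*w^2 - 36*w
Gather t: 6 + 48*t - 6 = 48*t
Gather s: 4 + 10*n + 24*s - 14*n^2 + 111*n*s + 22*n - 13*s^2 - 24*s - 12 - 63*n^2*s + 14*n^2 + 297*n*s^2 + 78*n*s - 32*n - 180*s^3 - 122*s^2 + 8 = -180*s^3 + s^2*(297*n - 135) + s*(-63*n^2 + 189*n)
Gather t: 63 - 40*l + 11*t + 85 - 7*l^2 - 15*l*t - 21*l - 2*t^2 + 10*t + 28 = -7*l^2 - 61*l - 2*t^2 + t*(21 - 15*l) + 176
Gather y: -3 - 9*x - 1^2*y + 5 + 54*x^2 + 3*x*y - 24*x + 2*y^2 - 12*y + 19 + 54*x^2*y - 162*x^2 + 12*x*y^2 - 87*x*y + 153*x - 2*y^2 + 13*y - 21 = -108*x^2 + 12*x*y^2 + 120*x + y*(54*x^2 - 84*x)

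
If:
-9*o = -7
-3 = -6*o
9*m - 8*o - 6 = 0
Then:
No Solution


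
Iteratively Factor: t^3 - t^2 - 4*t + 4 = (t - 2)*(t^2 + t - 2) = (t - 2)*(t + 2)*(t - 1)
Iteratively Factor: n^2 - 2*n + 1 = (n - 1)*(n - 1)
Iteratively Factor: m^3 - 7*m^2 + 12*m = (m - 3)*(m^2 - 4*m) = (m - 4)*(m - 3)*(m)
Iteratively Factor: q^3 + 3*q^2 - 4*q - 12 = (q - 2)*(q^2 + 5*q + 6) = (q - 2)*(q + 3)*(q + 2)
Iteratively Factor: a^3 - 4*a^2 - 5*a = (a)*(a^2 - 4*a - 5) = a*(a + 1)*(a - 5)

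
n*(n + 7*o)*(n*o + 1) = n^3*o + 7*n^2*o^2 + n^2 + 7*n*o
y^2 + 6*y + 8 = (y + 2)*(y + 4)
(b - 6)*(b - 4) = b^2 - 10*b + 24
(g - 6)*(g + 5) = g^2 - g - 30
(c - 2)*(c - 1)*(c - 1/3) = c^3 - 10*c^2/3 + 3*c - 2/3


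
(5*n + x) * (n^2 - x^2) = 5*n^3 + n^2*x - 5*n*x^2 - x^3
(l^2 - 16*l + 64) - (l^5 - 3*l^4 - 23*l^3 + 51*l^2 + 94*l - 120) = -l^5 + 3*l^4 + 23*l^3 - 50*l^2 - 110*l + 184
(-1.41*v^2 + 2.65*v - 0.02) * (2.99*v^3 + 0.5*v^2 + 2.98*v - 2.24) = -4.2159*v^5 + 7.2185*v^4 - 2.9366*v^3 + 11.0454*v^2 - 5.9956*v + 0.0448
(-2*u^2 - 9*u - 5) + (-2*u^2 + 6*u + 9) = -4*u^2 - 3*u + 4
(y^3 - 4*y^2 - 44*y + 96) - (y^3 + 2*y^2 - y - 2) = -6*y^2 - 43*y + 98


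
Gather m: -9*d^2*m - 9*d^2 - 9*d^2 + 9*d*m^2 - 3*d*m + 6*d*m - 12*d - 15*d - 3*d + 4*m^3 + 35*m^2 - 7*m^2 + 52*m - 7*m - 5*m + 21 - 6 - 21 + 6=-18*d^2 - 30*d + 4*m^3 + m^2*(9*d + 28) + m*(-9*d^2 + 3*d + 40)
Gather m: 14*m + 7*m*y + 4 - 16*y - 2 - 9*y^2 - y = m*(7*y + 14) - 9*y^2 - 17*y + 2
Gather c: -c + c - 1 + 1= 0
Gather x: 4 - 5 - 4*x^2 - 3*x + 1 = -4*x^2 - 3*x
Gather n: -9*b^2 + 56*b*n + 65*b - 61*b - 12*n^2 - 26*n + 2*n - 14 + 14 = -9*b^2 + 4*b - 12*n^2 + n*(56*b - 24)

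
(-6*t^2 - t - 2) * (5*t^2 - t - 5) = -30*t^4 + t^3 + 21*t^2 + 7*t + 10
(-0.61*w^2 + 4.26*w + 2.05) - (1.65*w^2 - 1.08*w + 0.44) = -2.26*w^2 + 5.34*w + 1.61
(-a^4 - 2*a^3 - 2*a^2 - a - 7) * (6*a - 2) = -6*a^5 - 10*a^4 - 8*a^3 - 2*a^2 - 40*a + 14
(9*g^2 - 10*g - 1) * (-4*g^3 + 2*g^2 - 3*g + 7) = -36*g^5 + 58*g^4 - 43*g^3 + 91*g^2 - 67*g - 7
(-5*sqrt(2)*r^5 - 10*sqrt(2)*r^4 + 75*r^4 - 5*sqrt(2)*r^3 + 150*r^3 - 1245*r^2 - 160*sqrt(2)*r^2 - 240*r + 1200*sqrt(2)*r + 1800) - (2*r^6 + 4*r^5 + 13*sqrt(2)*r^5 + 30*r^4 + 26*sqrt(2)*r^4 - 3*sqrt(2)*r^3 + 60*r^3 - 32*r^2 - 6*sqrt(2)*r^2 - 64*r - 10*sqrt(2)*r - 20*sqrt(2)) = -2*r^6 - 18*sqrt(2)*r^5 - 4*r^5 - 36*sqrt(2)*r^4 + 45*r^4 - 2*sqrt(2)*r^3 + 90*r^3 - 1213*r^2 - 154*sqrt(2)*r^2 - 176*r + 1210*sqrt(2)*r + 20*sqrt(2) + 1800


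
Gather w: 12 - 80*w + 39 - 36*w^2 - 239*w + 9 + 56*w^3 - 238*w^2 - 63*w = 56*w^3 - 274*w^2 - 382*w + 60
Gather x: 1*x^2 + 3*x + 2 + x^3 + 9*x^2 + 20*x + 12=x^3 + 10*x^2 + 23*x + 14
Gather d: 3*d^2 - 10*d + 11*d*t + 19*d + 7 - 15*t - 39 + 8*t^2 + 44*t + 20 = 3*d^2 + d*(11*t + 9) + 8*t^2 + 29*t - 12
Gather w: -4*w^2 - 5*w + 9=-4*w^2 - 5*w + 9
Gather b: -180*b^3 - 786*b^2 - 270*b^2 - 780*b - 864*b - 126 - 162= -180*b^3 - 1056*b^2 - 1644*b - 288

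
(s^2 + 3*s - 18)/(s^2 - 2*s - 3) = (s + 6)/(s + 1)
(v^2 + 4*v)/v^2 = (v + 4)/v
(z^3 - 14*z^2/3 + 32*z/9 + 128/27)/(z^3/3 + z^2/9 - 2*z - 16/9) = (9*z^2 - 18*z - 16)/(3*(z^2 + 3*z + 2))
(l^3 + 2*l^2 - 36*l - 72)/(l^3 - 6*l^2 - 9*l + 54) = (l^2 + 8*l + 12)/(l^2 - 9)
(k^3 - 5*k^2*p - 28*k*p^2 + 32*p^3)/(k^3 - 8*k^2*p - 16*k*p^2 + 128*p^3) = (-k + p)/(-k + 4*p)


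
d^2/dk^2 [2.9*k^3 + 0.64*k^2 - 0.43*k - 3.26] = 17.4*k + 1.28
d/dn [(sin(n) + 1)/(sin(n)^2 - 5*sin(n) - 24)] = (-2*sin(n) + cos(n)^2 - 20)*cos(n)/((sin(n) - 8)^2*(sin(n) + 3)^2)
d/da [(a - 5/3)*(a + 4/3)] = 2*a - 1/3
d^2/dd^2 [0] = 0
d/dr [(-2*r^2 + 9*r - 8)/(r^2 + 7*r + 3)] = (-23*r^2 + 4*r + 83)/(r^4 + 14*r^3 + 55*r^2 + 42*r + 9)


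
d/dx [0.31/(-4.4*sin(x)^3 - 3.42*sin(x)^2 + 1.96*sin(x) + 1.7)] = (4.092*sin(x)^2 + 2.1204*sin(x) - 0.6076)*cos(x)/(4.4*sin(x)^3 + 3.42*sin(x)^2 - 1.96*sin(x) - 1.7)^2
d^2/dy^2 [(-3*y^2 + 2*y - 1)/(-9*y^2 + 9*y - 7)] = 6*(27*y^3 - 108*y^2 + 45*y + 13)/(729*y^6 - 2187*y^5 + 3888*y^4 - 4131*y^3 + 3024*y^2 - 1323*y + 343)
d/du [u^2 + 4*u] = 2*u + 4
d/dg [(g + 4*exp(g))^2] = 2*(g + 4*exp(g))*(4*exp(g) + 1)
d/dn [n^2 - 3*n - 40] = 2*n - 3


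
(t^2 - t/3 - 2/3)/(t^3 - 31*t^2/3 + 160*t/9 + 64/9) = 3*(3*t^2 - t - 2)/(9*t^3 - 93*t^2 + 160*t + 64)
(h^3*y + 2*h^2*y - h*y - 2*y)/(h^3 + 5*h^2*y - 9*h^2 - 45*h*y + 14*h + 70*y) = y*(h^3 + 2*h^2 - h - 2)/(h^3 + 5*h^2*y - 9*h^2 - 45*h*y + 14*h + 70*y)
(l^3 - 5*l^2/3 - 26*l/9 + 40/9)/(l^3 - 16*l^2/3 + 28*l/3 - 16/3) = (l + 5/3)/(l - 2)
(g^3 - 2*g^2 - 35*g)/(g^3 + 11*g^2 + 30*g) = (g - 7)/(g + 6)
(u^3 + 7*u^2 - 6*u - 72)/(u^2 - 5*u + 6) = (u^2 + 10*u + 24)/(u - 2)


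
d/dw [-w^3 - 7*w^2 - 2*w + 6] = -3*w^2 - 14*w - 2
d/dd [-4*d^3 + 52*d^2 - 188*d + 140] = -12*d^2 + 104*d - 188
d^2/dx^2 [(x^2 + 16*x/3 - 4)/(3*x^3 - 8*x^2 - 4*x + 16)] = 2*(27*x^4 + 540*x^3 + 360*x^2 + 1696*x + 16)/(3*(27*x^7 - 108*x^6 - 72*x^5 + 640*x^4 - 80*x^3 - 1344*x^2 + 256*x + 1024))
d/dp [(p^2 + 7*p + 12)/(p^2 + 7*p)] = 12*(-2*p - 7)/(p^2*(p^2 + 14*p + 49))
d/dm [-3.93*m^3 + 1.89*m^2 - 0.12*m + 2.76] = -11.79*m^2 + 3.78*m - 0.12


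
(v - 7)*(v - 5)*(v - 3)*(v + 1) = v^4 - 14*v^3 + 56*v^2 - 34*v - 105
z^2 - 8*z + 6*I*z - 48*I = (z - 8)*(z + 6*I)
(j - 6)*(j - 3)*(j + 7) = j^3 - 2*j^2 - 45*j + 126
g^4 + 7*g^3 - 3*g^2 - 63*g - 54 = (g - 3)*(g + 1)*(g + 3)*(g + 6)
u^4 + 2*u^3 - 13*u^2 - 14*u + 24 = (u - 3)*(u - 1)*(u + 2)*(u + 4)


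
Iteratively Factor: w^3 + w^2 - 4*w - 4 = (w + 2)*(w^2 - w - 2) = (w - 2)*(w + 2)*(w + 1)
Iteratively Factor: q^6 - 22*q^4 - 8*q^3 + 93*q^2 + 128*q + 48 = (q + 1)*(q^5 - q^4 - 21*q^3 + 13*q^2 + 80*q + 48) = (q - 3)*(q + 1)*(q^4 + 2*q^3 - 15*q^2 - 32*q - 16) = (q - 3)*(q + 1)^2*(q^3 + q^2 - 16*q - 16) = (q - 3)*(q + 1)^3*(q^2 - 16) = (q - 3)*(q + 1)^3*(q + 4)*(q - 4)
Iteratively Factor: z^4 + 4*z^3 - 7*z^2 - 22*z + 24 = (z + 3)*(z^3 + z^2 - 10*z + 8) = (z - 2)*(z + 3)*(z^2 + 3*z - 4) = (z - 2)*(z - 1)*(z + 3)*(z + 4)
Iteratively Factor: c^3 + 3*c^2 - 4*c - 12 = (c + 3)*(c^2 - 4) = (c + 2)*(c + 3)*(c - 2)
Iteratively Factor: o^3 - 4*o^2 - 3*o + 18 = (o - 3)*(o^2 - o - 6) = (o - 3)*(o + 2)*(o - 3)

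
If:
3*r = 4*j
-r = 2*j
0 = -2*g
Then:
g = 0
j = 0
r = 0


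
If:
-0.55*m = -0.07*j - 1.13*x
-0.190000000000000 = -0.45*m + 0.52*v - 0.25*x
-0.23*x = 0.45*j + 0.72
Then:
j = -0.511111111111111*x - 1.6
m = 1.98949494949495*x - 0.203636363636364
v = 2.20244755244755*x - 0.541608391608392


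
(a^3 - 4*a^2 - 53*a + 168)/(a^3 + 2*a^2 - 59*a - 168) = (a - 3)/(a + 3)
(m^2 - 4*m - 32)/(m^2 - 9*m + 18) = (m^2 - 4*m - 32)/(m^2 - 9*m + 18)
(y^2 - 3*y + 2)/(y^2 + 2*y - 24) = (y^2 - 3*y + 2)/(y^2 + 2*y - 24)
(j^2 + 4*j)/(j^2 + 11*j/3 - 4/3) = 3*j/(3*j - 1)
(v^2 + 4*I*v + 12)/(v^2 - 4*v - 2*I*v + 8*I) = (v + 6*I)/(v - 4)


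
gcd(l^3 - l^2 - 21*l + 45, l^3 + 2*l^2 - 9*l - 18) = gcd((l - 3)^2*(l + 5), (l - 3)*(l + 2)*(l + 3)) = l - 3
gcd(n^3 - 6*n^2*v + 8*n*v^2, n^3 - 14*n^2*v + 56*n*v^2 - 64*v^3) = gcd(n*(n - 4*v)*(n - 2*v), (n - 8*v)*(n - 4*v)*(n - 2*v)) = n^2 - 6*n*v + 8*v^2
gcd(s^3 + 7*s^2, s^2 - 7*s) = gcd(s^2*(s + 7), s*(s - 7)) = s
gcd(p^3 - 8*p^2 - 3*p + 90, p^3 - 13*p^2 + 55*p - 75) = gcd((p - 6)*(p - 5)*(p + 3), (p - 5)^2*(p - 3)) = p - 5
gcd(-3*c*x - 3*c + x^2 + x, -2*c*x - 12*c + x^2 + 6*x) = 1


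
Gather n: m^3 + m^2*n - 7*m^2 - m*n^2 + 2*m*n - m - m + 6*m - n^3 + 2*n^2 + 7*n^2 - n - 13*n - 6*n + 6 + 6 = m^3 - 7*m^2 + 4*m - n^3 + n^2*(9 - m) + n*(m^2 + 2*m - 20) + 12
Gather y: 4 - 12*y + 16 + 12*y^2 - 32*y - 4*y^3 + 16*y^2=-4*y^3 + 28*y^2 - 44*y + 20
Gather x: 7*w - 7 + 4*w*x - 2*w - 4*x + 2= 5*w + x*(4*w - 4) - 5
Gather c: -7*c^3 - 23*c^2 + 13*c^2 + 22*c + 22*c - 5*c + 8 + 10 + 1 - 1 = -7*c^3 - 10*c^2 + 39*c + 18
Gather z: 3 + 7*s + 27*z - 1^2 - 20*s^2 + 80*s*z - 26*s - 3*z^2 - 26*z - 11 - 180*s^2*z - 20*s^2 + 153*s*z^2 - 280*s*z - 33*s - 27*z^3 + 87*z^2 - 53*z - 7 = -40*s^2 - 52*s - 27*z^3 + z^2*(153*s + 84) + z*(-180*s^2 - 200*s - 52) - 16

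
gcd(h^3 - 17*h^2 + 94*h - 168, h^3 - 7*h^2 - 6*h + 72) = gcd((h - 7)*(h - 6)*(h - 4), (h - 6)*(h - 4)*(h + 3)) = h^2 - 10*h + 24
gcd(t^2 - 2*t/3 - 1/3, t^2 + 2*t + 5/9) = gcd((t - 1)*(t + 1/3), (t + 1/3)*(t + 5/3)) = t + 1/3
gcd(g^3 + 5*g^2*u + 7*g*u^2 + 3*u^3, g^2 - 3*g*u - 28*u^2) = 1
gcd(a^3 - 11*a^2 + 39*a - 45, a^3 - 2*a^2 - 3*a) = a - 3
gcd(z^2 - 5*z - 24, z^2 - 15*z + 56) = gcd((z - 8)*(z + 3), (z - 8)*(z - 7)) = z - 8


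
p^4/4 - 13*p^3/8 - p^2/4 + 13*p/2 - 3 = (p/4 + 1/2)*(p - 6)*(p - 2)*(p - 1/2)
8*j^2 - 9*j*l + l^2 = (-8*j + l)*(-j + l)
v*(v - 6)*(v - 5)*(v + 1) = v^4 - 10*v^3 + 19*v^2 + 30*v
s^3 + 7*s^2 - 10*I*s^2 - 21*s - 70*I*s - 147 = (s + 7)*(s - 7*I)*(s - 3*I)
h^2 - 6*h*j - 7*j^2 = (h - 7*j)*(h + j)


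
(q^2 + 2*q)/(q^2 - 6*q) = (q + 2)/(q - 6)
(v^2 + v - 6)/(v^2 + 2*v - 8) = (v + 3)/(v + 4)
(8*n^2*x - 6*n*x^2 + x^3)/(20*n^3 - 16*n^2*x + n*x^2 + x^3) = x*(-4*n + x)/(-10*n^2 + 3*n*x + x^2)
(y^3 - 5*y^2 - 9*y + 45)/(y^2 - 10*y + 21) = (y^2 - 2*y - 15)/(y - 7)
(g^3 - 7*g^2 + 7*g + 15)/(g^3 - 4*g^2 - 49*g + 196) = (g^3 - 7*g^2 + 7*g + 15)/(g^3 - 4*g^2 - 49*g + 196)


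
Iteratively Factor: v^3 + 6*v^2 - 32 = (v - 2)*(v^2 + 8*v + 16) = (v - 2)*(v + 4)*(v + 4)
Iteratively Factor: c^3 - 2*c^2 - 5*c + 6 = (c - 1)*(c^2 - c - 6) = (c - 1)*(c + 2)*(c - 3)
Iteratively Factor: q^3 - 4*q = (q)*(q^2 - 4) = q*(q - 2)*(q + 2)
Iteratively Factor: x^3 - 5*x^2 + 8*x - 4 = (x - 2)*(x^2 - 3*x + 2) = (x - 2)*(x - 1)*(x - 2)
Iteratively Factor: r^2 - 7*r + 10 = (r - 2)*(r - 5)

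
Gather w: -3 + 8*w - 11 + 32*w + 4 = 40*w - 10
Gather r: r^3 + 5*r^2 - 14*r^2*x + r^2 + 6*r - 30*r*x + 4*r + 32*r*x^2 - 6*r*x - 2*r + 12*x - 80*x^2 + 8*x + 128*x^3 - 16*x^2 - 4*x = r^3 + r^2*(6 - 14*x) + r*(32*x^2 - 36*x + 8) + 128*x^3 - 96*x^2 + 16*x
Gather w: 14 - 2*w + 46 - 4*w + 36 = 96 - 6*w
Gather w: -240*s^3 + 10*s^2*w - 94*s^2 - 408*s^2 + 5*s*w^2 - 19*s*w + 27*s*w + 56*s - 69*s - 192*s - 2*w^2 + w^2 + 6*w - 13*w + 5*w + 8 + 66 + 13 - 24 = -240*s^3 - 502*s^2 - 205*s + w^2*(5*s - 1) + w*(10*s^2 + 8*s - 2) + 63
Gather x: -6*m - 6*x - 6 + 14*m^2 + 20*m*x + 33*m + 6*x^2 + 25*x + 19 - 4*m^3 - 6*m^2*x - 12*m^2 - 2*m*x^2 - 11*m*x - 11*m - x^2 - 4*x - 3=-4*m^3 + 2*m^2 + 16*m + x^2*(5 - 2*m) + x*(-6*m^2 + 9*m + 15) + 10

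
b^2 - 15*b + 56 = (b - 8)*(b - 7)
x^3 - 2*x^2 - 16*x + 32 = (x - 4)*(x - 2)*(x + 4)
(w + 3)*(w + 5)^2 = w^3 + 13*w^2 + 55*w + 75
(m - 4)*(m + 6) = m^2 + 2*m - 24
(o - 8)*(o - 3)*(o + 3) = o^3 - 8*o^2 - 9*o + 72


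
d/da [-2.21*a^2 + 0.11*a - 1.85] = 0.11 - 4.42*a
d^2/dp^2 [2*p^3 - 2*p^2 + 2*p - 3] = 12*p - 4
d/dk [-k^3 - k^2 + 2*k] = -3*k^2 - 2*k + 2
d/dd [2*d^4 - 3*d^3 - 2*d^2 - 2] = d*(8*d^2 - 9*d - 4)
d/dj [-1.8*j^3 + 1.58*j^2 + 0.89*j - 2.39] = -5.4*j^2 + 3.16*j + 0.89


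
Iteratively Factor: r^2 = (r)*(r)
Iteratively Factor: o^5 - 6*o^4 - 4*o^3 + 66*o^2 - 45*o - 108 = (o - 3)*(o^4 - 3*o^3 - 13*o^2 + 27*o + 36) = (o - 3)*(o + 1)*(o^3 - 4*o^2 - 9*o + 36) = (o - 3)*(o + 1)*(o + 3)*(o^2 - 7*o + 12) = (o - 3)^2*(o + 1)*(o + 3)*(o - 4)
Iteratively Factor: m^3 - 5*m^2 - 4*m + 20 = (m - 5)*(m^2 - 4) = (m - 5)*(m - 2)*(m + 2)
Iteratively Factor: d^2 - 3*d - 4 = (d - 4)*(d + 1)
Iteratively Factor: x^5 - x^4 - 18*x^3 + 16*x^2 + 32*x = (x)*(x^4 - x^3 - 18*x^2 + 16*x + 32) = x*(x - 4)*(x^3 + 3*x^2 - 6*x - 8) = x*(x - 4)*(x + 4)*(x^2 - x - 2) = x*(x - 4)*(x - 2)*(x + 4)*(x + 1)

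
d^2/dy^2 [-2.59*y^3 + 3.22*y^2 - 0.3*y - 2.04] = 6.44 - 15.54*y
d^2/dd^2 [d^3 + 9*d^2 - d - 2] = 6*d + 18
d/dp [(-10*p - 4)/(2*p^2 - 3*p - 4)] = 4*(5*p^2 + 4*p + 7)/(4*p^4 - 12*p^3 - 7*p^2 + 24*p + 16)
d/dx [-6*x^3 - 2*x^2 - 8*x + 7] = -18*x^2 - 4*x - 8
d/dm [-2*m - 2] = -2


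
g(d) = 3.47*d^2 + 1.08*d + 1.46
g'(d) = 6.94*d + 1.08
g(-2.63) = 22.62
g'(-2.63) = -17.17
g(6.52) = 156.01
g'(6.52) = 46.33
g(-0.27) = 1.42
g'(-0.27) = -0.79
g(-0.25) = 1.41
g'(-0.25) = -0.66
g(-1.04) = 4.09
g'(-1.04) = -6.14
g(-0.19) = 1.38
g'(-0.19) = -0.24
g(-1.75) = 10.20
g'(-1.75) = -11.06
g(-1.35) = 6.33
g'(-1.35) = -8.29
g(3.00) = 35.93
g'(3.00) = 21.90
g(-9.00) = 272.81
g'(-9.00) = -61.38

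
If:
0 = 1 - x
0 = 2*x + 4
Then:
No Solution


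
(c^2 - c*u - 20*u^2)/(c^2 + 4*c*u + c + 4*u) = (c - 5*u)/(c + 1)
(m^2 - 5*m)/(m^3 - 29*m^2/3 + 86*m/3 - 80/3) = 3*m/(3*m^2 - 14*m + 16)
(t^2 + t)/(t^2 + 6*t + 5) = t/(t + 5)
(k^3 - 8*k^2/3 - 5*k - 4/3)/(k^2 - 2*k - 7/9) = 3*(k^2 - 3*k - 4)/(3*k - 7)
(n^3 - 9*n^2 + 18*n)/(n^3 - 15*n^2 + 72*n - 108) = n/(n - 6)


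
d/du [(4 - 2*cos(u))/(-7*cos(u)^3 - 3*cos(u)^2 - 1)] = (-3*cos(u) - 39*cos(2*u) + 7*cos(3*u) - 41)*sin(u)/(7*cos(u)^3 + 3*cos(u)^2 + 1)^2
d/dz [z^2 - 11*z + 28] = 2*z - 11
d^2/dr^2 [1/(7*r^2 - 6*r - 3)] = 2*(49*r^2 - 42*r - 4*(7*r - 3)^2 - 21)/(-7*r^2 + 6*r + 3)^3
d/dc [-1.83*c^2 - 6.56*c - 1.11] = -3.66*c - 6.56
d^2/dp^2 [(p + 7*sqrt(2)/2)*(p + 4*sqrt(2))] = 2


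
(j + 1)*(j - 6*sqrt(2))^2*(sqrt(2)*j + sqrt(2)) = sqrt(2)*j^4 - 24*j^3 + 2*sqrt(2)*j^3 - 48*j^2 + 73*sqrt(2)*j^2 - 24*j + 144*sqrt(2)*j + 72*sqrt(2)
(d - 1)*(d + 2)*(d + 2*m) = d^3 + 2*d^2*m + d^2 + 2*d*m - 2*d - 4*m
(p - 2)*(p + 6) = p^2 + 4*p - 12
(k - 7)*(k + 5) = k^2 - 2*k - 35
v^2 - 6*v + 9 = (v - 3)^2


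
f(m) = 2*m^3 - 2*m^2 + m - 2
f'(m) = 6*m^2 - 4*m + 1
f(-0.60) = -3.75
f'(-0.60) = 5.56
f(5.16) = 224.68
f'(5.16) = 140.11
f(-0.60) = -3.75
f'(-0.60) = 5.56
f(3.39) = 56.32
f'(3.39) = 56.39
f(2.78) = 28.29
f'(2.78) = 36.25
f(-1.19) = -9.39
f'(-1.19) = 14.26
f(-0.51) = -3.30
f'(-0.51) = 4.60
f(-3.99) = -164.87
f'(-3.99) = 112.48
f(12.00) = 3178.00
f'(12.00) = 817.00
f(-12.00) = -3758.00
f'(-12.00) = 913.00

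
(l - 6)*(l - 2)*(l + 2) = l^3 - 6*l^2 - 4*l + 24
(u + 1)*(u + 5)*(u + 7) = u^3 + 13*u^2 + 47*u + 35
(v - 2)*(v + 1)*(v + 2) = v^3 + v^2 - 4*v - 4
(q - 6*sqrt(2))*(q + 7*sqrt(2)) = q^2 + sqrt(2)*q - 84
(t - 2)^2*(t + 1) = t^3 - 3*t^2 + 4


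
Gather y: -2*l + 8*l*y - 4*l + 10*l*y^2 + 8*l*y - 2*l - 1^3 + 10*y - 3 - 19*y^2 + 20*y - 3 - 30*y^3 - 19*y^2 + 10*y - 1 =-8*l - 30*y^3 + y^2*(10*l - 38) + y*(16*l + 40) - 8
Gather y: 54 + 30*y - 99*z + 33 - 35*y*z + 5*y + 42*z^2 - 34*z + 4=y*(35 - 35*z) + 42*z^2 - 133*z + 91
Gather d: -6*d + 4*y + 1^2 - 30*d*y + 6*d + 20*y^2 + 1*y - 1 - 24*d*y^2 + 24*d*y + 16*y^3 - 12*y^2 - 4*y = d*(-24*y^2 - 6*y) + 16*y^3 + 8*y^2 + y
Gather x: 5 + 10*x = 10*x + 5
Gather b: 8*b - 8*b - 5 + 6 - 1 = 0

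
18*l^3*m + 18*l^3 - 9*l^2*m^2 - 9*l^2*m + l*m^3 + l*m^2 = (-6*l + m)*(-3*l + m)*(l*m + l)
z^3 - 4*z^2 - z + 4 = (z - 4)*(z - 1)*(z + 1)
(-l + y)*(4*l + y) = -4*l^2 + 3*l*y + y^2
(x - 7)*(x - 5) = x^2 - 12*x + 35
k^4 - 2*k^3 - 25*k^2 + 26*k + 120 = (k - 5)*(k - 3)*(k + 2)*(k + 4)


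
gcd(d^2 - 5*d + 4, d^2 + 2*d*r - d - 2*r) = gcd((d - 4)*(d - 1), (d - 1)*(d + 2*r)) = d - 1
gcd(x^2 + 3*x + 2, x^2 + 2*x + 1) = x + 1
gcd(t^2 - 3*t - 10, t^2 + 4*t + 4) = t + 2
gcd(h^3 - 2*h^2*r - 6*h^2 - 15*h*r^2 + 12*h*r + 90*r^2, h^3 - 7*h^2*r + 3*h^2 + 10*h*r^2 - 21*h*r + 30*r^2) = -h + 5*r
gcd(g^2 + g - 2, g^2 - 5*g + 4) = g - 1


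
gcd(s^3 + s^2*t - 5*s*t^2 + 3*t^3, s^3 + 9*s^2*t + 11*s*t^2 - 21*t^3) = s^2 + 2*s*t - 3*t^2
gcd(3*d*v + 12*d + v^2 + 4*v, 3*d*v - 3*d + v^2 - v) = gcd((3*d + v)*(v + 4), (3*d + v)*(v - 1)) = 3*d + v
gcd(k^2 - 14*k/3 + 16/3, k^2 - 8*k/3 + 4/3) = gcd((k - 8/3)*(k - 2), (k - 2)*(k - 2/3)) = k - 2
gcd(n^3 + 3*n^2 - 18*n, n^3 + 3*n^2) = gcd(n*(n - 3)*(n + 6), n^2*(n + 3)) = n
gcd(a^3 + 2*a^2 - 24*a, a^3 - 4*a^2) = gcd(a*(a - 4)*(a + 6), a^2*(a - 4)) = a^2 - 4*a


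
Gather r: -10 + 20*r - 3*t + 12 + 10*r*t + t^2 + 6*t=r*(10*t + 20) + t^2 + 3*t + 2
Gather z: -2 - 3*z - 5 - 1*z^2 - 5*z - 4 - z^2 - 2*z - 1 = -2*z^2 - 10*z - 12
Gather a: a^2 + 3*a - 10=a^2 + 3*a - 10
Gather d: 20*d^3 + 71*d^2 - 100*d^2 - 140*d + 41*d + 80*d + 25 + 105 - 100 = 20*d^3 - 29*d^2 - 19*d + 30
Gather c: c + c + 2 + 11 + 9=2*c + 22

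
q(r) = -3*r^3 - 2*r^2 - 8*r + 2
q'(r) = -9*r^2 - 4*r - 8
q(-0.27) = 4.07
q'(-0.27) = -7.58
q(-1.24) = 14.56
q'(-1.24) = -16.88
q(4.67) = -384.52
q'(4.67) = -222.96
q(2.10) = -51.40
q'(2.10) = -56.09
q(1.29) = -18.09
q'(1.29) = -28.14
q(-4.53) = 276.08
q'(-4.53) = -174.57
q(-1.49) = 19.40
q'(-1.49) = -22.02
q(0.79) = -7.05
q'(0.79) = -16.78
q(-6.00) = 626.00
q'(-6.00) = -308.00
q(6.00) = -766.00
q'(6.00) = -356.00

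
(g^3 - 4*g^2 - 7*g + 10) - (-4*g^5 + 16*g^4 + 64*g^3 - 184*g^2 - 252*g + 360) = 4*g^5 - 16*g^4 - 63*g^3 + 180*g^2 + 245*g - 350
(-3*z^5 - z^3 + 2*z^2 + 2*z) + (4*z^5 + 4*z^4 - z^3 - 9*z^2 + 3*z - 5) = z^5 + 4*z^4 - 2*z^3 - 7*z^2 + 5*z - 5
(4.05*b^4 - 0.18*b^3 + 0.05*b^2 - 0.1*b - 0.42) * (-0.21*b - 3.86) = -0.8505*b^5 - 15.5952*b^4 + 0.6843*b^3 - 0.172*b^2 + 0.4742*b + 1.6212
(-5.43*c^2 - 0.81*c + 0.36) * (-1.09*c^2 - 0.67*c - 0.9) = 5.9187*c^4 + 4.521*c^3 + 5.0373*c^2 + 0.4878*c - 0.324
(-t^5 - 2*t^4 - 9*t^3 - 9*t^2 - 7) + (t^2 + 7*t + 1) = -t^5 - 2*t^4 - 9*t^3 - 8*t^2 + 7*t - 6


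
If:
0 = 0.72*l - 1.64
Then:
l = 2.28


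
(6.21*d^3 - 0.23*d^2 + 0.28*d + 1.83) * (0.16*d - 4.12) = 0.9936*d^4 - 25.622*d^3 + 0.9924*d^2 - 0.8608*d - 7.5396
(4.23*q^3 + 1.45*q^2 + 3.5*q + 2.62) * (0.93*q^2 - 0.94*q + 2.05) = 3.9339*q^5 - 2.6277*q^4 + 10.5635*q^3 + 2.1191*q^2 + 4.7122*q + 5.371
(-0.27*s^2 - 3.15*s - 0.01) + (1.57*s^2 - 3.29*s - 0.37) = 1.3*s^2 - 6.44*s - 0.38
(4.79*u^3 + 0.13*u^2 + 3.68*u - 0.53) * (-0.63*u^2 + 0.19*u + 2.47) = -3.0177*u^5 + 0.8282*u^4 + 9.5376*u^3 + 1.3542*u^2 + 8.9889*u - 1.3091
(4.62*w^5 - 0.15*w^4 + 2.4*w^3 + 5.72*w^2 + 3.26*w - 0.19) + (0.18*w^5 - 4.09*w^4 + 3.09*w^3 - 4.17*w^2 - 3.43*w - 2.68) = 4.8*w^5 - 4.24*w^4 + 5.49*w^3 + 1.55*w^2 - 0.17*w - 2.87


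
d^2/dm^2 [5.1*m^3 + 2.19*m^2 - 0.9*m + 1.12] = 30.6*m + 4.38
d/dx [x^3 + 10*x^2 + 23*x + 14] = 3*x^2 + 20*x + 23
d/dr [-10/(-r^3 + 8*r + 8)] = 10*(8 - 3*r^2)/(-r^3 + 8*r + 8)^2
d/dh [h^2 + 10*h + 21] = 2*h + 10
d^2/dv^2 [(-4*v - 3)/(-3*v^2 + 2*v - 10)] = 2*(4*(3*v - 1)^2*(4*v + 3) - (36*v + 1)*(3*v^2 - 2*v + 10))/(3*v^2 - 2*v + 10)^3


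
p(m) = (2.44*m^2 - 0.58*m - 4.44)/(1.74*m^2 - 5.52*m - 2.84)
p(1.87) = -0.42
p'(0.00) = -2.83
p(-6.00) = 0.93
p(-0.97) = -0.38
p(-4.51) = 0.83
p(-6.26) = 0.95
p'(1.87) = -1.27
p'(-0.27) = -16.19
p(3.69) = 55.14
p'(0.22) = -1.47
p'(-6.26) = -0.05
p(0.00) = 1.56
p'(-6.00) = -0.06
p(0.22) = 1.12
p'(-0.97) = -2.10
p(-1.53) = 0.22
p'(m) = (5.52 - 3.48*m)*(2.44*m^2 - 0.58*m - 4.44)/(1.74*m^2 - 5.52*m - 2.84)^2 + (4.88*m - 0.58)/(1.74*m^2 - 5.52*m - 2.84)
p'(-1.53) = -0.58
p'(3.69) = -799.32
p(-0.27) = 3.36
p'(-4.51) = -0.09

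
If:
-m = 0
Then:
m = 0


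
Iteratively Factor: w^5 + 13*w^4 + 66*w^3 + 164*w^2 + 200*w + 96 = (w + 3)*(w^4 + 10*w^3 + 36*w^2 + 56*w + 32) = (w + 2)*(w + 3)*(w^3 + 8*w^2 + 20*w + 16) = (w + 2)*(w + 3)*(w + 4)*(w^2 + 4*w + 4) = (w + 2)^2*(w + 3)*(w + 4)*(w + 2)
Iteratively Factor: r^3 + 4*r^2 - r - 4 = (r + 4)*(r^2 - 1) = (r + 1)*(r + 4)*(r - 1)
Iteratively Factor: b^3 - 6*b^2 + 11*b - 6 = (b - 1)*(b^2 - 5*b + 6) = (b - 2)*(b - 1)*(b - 3)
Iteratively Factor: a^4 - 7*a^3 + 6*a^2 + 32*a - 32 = (a - 4)*(a^3 - 3*a^2 - 6*a + 8) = (a - 4)*(a - 1)*(a^2 - 2*a - 8) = (a - 4)*(a - 1)*(a + 2)*(a - 4)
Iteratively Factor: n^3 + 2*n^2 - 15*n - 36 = (n + 3)*(n^2 - n - 12) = (n + 3)^2*(n - 4)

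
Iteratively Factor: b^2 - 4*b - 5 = (b + 1)*(b - 5)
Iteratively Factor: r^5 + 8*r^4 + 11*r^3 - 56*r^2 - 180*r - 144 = (r + 2)*(r^4 + 6*r^3 - r^2 - 54*r - 72) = (r + 2)*(r + 4)*(r^3 + 2*r^2 - 9*r - 18) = (r + 2)*(r + 3)*(r + 4)*(r^2 - r - 6) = (r + 2)^2*(r + 3)*(r + 4)*(r - 3)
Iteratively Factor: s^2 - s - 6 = (s - 3)*(s + 2)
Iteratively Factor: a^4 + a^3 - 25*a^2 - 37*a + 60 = (a + 3)*(a^3 - 2*a^2 - 19*a + 20) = (a + 3)*(a + 4)*(a^2 - 6*a + 5) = (a - 5)*(a + 3)*(a + 4)*(a - 1)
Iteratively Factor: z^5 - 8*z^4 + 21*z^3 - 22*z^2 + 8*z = (z)*(z^4 - 8*z^3 + 21*z^2 - 22*z + 8) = z*(z - 4)*(z^3 - 4*z^2 + 5*z - 2) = z*(z - 4)*(z - 1)*(z^2 - 3*z + 2) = z*(z - 4)*(z - 2)*(z - 1)*(z - 1)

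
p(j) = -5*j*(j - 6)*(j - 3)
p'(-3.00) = -495.00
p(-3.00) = 810.00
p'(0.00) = -90.00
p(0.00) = 0.00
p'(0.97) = -16.81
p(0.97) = -49.52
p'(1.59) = 15.18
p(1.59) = -49.43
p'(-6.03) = -1178.11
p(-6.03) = 3275.22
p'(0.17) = -75.13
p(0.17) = -14.02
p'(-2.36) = -385.94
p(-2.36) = 528.75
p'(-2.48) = -405.46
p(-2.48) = 576.23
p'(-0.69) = -159.24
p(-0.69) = 85.17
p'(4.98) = -13.81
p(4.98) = 50.29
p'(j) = -5*j*(j - 6) - 5*j*(j - 3) - 5*(j - 6)*(j - 3)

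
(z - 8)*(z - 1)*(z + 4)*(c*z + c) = c*z^4 - 4*c*z^3 - 33*c*z^2 + 4*c*z + 32*c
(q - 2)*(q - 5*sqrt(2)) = q^2 - 5*sqrt(2)*q - 2*q + 10*sqrt(2)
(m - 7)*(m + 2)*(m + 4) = m^3 - m^2 - 34*m - 56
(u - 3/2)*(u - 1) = u^2 - 5*u/2 + 3/2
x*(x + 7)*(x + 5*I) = x^3 + 7*x^2 + 5*I*x^2 + 35*I*x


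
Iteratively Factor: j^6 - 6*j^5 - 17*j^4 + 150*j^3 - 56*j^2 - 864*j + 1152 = (j + 3)*(j^5 - 9*j^4 + 10*j^3 + 120*j^2 - 416*j + 384) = (j - 4)*(j + 3)*(j^4 - 5*j^3 - 10*j^2 + 80*j - 96) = (j - 4)^2*(j + 3)*(j^3 - j^2 - 14*j + 24) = (j - 4)^2*(j - 2)*(j + 3)*(j^2 + j - 12) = (j - 4)^2*(j - 3)*(j - 2)*(j + 3)*(j + 4)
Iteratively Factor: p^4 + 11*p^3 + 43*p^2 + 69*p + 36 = (p + 3)*(p^3 + 8*p^2 + 19*p + 12) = (p + 3)*(p + 4)*(p^2 + 4*p + 3) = (p + 1)*(p + 3)*(p + 4)*(p + 3)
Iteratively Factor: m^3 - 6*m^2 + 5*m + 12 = (m - 3)*(m^2 - 3*m - 4) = (m - 3)*(m + 1)*(m - 4)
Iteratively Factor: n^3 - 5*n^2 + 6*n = (n)*(n^2 - 5*n + 6) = n*(n - 3)*(n - 2)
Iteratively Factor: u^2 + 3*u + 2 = (u + 2)*(u + 1)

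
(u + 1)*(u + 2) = u^2 + 3*u + 2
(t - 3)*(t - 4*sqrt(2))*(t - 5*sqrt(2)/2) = t^3 - 13*sqrt(2)*t^2/2 - 3*t^2 + 20*t + 39*sqrt(2)*t/2 - 60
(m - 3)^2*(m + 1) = m^3 - 5*m^2 + 3*m + 9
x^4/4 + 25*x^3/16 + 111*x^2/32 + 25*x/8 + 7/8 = (x/4 + 1/2)*(x + 1/2)*(x + 7/4)*(x + 2)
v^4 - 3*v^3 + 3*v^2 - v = v*(v - 1)^3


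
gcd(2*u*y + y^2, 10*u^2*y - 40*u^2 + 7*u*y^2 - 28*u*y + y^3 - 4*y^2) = 2*u + y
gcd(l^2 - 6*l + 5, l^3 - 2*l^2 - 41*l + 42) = l - 1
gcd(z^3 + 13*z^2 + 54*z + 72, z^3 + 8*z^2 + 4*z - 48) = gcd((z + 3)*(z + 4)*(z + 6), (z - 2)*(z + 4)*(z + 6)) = z^2 + 10*z + 24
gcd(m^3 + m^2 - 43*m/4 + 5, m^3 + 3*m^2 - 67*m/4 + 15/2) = m^2 - 3*m + 5/4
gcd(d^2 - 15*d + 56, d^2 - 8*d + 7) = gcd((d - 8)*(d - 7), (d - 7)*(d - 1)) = d - 7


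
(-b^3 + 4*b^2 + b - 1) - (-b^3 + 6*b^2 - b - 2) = -2*b^2 + 2*b + 1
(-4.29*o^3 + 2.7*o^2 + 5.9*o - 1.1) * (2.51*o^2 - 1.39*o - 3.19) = -10.7679*o^5 + 12.7401*o^4 + 24.7411*o^3 - 19.575*o^2 - 17.292*o + 3.509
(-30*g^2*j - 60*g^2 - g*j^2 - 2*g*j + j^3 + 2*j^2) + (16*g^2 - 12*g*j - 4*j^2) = -30*g^2*j - 44*g^2 - g*j^2 - 14*g*j + j^3 - 2*j^2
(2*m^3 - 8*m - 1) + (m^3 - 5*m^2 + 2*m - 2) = 3*m^3 - 5*m^2 - 6*m - 3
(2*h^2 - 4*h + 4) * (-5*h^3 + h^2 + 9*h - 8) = -10*h^5 + 22*h^4 - 6*h^3 - 48*h^2 + 68*h - 32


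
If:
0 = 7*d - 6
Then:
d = 6/7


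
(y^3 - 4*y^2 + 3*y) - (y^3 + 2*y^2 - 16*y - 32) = -6*y^2 + 19*y + 32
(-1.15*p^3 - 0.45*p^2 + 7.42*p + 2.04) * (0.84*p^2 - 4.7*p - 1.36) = -0.966*p^5 + 5.027*p^4 + 9.9118*p^3 - 32.5484*p^2 - 19.6792*p - 2.7744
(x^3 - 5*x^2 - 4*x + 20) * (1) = x^3 - 5*x^2 - 4*x + 20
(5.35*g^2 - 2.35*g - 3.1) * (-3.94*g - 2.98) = -21.079*g^3 - 6.684*g^2 + 19.217*g + 9.238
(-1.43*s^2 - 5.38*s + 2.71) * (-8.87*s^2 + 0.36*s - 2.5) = 12.6841*s^4 + 47.2058*s^3 - 22.3995*s^2 + 14.4256*s - 6.775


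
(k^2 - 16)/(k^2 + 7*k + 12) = (k - 4)/(k + 3)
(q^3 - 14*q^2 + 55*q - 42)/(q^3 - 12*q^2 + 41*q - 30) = (q - 7)/(q - 5)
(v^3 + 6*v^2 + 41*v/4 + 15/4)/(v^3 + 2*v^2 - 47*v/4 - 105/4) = (2*v + 1)/(2*v - 7)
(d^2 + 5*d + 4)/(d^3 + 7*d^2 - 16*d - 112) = (d + 1)/(d^2 + 3*d - 28)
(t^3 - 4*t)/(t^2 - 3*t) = (t^2 - 4)/(t - 3)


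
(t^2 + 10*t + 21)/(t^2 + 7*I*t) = (t^2 + 10*t + 21)/(t*(t + 7*I))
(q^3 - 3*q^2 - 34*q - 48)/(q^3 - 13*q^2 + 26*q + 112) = (q + 3)/(q - 7)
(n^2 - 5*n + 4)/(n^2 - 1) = (n - 4)/(n + 1)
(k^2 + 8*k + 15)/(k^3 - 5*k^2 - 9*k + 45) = (k + 5)/(k^2 - 8*k + 15)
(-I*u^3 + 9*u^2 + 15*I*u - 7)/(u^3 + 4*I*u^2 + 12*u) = (-I*u^3 + 9*u^2 + 15*I*u - 7)/(u*(u^2 + 4*I*u + 12))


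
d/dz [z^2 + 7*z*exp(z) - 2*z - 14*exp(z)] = 7*z*exp(z) + 2*z - 7*exp(z) - 2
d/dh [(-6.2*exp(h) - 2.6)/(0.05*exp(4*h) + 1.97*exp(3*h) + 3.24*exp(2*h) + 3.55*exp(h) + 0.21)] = (0.93*exp(4*h) + 24.948*exp(3*h) + 35.454*exp(2*h) + 16.848*exp(h) + 7.928)*exp(h)/(0.0025*exp(8*h) + 0.197*exp(7*h) + 4.2049*exp(6*h) + 13.1206*exp(5*h) + 24.5056*exp(4*h) + 23.8314*exp(3*h) + 13.9633*exp(2*h) + 1.491*exp(h) + 0.0441)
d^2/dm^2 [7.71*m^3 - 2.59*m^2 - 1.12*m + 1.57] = 46.26*m - 5.18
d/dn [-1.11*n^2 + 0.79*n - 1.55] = 0.79 - 2.22*n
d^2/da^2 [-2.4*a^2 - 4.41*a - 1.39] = -4.80000000000000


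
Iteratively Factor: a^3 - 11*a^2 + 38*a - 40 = (a - 4)*(a^2 - 7*a + 10) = (a - 4)*(a - 2)*(a - 5)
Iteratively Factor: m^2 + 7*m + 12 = (m + 4)*(m + 3)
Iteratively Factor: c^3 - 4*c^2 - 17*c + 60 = (c - 3)*(c^2 - c - 20) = (c - 3)*(c + 4)*(c - 5)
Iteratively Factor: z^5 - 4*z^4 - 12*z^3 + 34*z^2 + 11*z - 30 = (z + 1)*(z^4 - 5*z^3 - 7*z^2 + 41*z - 30) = (z - 1)*(z + 1)*(z^3 - 4*z^2 - 11*z + 30) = (z - 2)*(z - 1)*(z + 1)*(z^2 - 2*z - 15) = (z - 2)*(z - 1)*(z + 1)*(z + 3)*(z - 5)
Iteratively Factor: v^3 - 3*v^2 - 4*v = (v - 4)*(v^2 + v) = v*(v - 4)*(v + 1)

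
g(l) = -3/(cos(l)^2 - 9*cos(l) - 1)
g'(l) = -3*(2*sin(l)*cos(l) - 9*sin(l))/(cos(l)^2 - 9*cos(l) - 1)^2 = 3*(9 - 2*cos(l))*sin(l)/(sin(l)^2 + 9*cos(l))^2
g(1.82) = -2.34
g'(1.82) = 16.83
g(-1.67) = 30.36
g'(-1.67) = -2811.74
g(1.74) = -5.52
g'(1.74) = 93.32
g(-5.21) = 0.59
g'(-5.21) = 0.83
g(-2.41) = -0.48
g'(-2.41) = -0.54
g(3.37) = -0.34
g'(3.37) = -0.10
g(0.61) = 0.39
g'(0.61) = 0.21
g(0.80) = 0.44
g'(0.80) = 0.36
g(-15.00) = -0.47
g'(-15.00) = -0.50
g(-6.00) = 0.34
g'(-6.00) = 0.08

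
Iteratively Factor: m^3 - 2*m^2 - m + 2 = (m - 1)*(m^2 - m - 2) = (m - 1)*(m + 1)*(m - 2)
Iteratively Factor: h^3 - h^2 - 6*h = (h - 3)*(h^2 + 2*h) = h*(h - 3)*(h + 2)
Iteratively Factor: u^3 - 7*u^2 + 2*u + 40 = (u + 2)*(u^2 - 9*u + 20) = (u - 4)*(u + 2)*(u - 5)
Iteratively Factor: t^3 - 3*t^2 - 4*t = (t + 1)*(t^2 - 4*t) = t*(t + 1)*(t - 4)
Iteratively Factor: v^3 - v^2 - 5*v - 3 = (v + 1)*(v^2 - 2*v - 3) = (v - 3)*(v + 1)*(v + 1)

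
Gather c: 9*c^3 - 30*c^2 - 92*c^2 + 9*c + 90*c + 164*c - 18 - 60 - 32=9*c^3 - 122*c^2 + 263*c - 110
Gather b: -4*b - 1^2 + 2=1 - 4*b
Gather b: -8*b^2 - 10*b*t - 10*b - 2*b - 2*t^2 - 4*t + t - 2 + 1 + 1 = -8*b^2 + b*(-10*t - 12) - 2*t^2 - 3*t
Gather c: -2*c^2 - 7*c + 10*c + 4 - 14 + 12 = -2*c^2 + 3*c + 2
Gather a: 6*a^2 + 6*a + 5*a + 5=6*a^2 + 11*a + 5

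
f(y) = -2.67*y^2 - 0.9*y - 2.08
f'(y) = -5.34*y - 0.9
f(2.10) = -15.74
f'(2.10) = -12.11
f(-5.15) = -68.26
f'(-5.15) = 26.60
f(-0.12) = -2.01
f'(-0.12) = -0.26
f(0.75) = -4.26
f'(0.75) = -4.90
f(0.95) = -5.34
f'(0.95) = -5.97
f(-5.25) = -70.95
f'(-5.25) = 27.14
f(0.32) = -2.64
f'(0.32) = -2.61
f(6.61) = -124.69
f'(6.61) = -36.20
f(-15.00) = -589.33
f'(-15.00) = 79.20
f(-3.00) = -23.41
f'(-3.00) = 15.12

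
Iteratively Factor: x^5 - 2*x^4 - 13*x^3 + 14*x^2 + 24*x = (x)*(x^4 - 2*x^3 - 13*x^2 + 14*x + 24) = x*(x + 1)*(x^3 - 3*x^2 - 10*x + 24) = x*(x + 1)*(x + 3)*(x^2 - 6*x + 8) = x*(x - 4)*(x + 1)*(x + 3)*(x - 2)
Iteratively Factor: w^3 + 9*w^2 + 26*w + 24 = (w + 2)*(w^2 + 7*w + 12) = (w + 2)*(w + 4)*(w + 3)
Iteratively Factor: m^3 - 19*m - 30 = (m + 3)*(m^2 - 3*m - 10) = (m + 2)*(m + 3)*(m - 5)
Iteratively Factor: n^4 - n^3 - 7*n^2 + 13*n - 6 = (n - 1)*(n^3 - 7*n + 6) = (n - 2)*(n - 1)*(n^2 + 2*n - 3) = (n - 2)*(n - 1)*(n + 3)*(n - 1)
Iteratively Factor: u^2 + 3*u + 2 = (u + 2)*(u + 1)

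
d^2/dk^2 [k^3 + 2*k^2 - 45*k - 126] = 6*k + 4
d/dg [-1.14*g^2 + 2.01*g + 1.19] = 2.01 - 2.28*g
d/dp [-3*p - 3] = -3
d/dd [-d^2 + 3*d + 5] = 3 - 2*d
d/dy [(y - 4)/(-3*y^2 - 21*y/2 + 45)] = 4*(y^2 - 8*y + 1)/(3*(4*y^4 + 28*y^3 - 71*y^2 - 420*y + 900))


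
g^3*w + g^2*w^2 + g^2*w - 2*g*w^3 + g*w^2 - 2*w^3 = (g - w)*(g + 2*w)*(g*w + w)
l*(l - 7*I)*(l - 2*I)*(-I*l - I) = -I*l^4 - 9*l^3 - I*l^3 - 9*l^2 + 14*I*l^2 + 14*I*l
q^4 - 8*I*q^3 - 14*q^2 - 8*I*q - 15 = (q - 5*I)*(q - 3*I)*(q - I)*(q + I)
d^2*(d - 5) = d^3 - 5*d^2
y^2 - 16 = (y - 4)*(y + 4)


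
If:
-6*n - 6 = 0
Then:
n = -1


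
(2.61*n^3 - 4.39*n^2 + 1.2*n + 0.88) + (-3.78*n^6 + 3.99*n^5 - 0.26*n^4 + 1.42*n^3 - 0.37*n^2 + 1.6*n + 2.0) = -3.78*n^6 + 3.99*n^5 - 0.26*n^4 + 4.03*n^3 - 4.76*n^2 + 2.8*n + 2.88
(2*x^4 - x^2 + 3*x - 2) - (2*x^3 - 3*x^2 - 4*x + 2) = 2*x^4 - 2*x^3 + 2*x^2 + 7*x - 4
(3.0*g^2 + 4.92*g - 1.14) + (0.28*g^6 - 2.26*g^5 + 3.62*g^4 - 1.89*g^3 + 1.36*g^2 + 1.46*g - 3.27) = 0.28*g^6 - 2.26*g^5 + 3.62*g^4 - 1.89*g^3 + 4.36*g^2 + 6.38*g - 4.41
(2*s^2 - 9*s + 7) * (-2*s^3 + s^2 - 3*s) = -4*s^5 + 20*s^4 - 29*s^3 + 34*s^2 - 21*s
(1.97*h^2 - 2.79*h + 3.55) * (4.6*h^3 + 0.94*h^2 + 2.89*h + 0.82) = 9.062*h^5 - 10.9822*h^4 + 19.4007*h^3 - 3.1107*h^2 + 7.9717*h + 2.911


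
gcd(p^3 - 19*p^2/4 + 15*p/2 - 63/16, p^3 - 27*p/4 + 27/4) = p^2 - 3*p + 9/4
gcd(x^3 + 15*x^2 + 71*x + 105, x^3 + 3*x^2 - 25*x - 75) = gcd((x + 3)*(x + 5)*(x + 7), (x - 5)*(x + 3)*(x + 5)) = x^2 + 8*x + 15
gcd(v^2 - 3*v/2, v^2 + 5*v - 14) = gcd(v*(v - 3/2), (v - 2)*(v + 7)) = 1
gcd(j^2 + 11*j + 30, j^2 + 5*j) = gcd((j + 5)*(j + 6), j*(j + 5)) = j + 5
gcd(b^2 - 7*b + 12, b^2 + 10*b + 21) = 1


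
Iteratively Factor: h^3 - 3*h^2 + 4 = (h - 2)*(h^2 - h - 2) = (h - 2)*(h + 1)*(h - 2)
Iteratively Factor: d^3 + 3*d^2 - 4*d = (d - 1)*(d^2 + 4*d) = d*(d - 1)*(d + 4)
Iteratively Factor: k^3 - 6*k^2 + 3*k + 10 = (k + 1)*(k^2 - 7*k + 10) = (k - 5)*(k + 1)*(k - 2)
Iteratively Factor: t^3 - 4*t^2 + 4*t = (t - 2)*(t^2 - 2*t) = t*(t - 2)*(t - 2)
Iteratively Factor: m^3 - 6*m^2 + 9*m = (m - 3)*(m^2 - 3*m) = (m - 3)^2*(m)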